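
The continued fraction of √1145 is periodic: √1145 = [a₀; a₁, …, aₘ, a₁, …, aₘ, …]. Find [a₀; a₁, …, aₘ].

[33; 1, 5, 5, 1, 66]

a₀ = ⌊√1145⌋ = 33.
With m₀=0, d₀=1 and mₖ₊₁ = dₖaₖ − mₖ, dₖ₊₁ = (n − mₖ₊₁²)/dₖ, aₖ₊₁ = ⌊(a₀+mₖ₊₁)/dₖ₊₁⌋:
  k=1: m=33, d=56, a=1
  k=2: m=23, d=11, a=5
  k=3: m=32, d=11, a=5
  k=4: m=23, d=56, a=1
  k=5: m=33, d=1, a=66
d=1 and a=2a₀=66 at k=5, so the next step gives (m, d) = (33, 56) again — its k=1 value — and the period has length 5.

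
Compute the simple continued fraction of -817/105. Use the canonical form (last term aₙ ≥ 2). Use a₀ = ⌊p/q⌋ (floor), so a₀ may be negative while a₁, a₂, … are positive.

-817 = -8*105 + 23
105 = 4*23 + 13
23 = 1*13 + 10
13 = 1*10 + 3
10 = 3*3 + 1
3 = 3*1 + 0  (stop)
So -817/105 = [-8; 4, 1, 1, 3, 3].

[-8; 4, 1, 1, 3, 3]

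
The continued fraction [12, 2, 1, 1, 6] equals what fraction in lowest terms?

409/33

Using pₖ = aₖpₖ₋₁ + pₖ₋₂ and qₖ = aₖqₖ₋₁ + qₖ₋₂:
  k=0: a=12, p=12, q=1
  k=1: a=2, p=25, q=2
  k=2: a=1, p=37, q=3
  k=3: a=1, p=62, q=5
  k=4: a=6, p=409, q=33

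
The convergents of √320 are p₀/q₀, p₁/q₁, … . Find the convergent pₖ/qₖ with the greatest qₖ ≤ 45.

161/9

√320 = [17; 1, 7, 1, 34, …] (period length 4).
Convergents:
  p_0/q_0 = 17/1
  p_1/q_1 = 18/1
  p_2/q_2 = 143/8
  p_3/q_3 = 161/9
  p_4/q_4 = 5617/314
q_3 = 9 ≤ 45 < 314 = q_4, so the answer is 161/9.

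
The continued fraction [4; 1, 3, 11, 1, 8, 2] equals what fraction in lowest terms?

Fold from the inside: start with 2/1.
  8 + 1/2 = 17/2
  1 + 2/17 = 19/17
  11 + 17/19 = 226/19
  3 + 19/226 = 697/226
  1 + 226/697 = 923/697
  4 + 697/923 = 4389/923

4389/923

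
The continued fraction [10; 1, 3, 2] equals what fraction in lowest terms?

97/9

Fold from the inside: start with 2/1.
  3 + 1/2 = 7/2
  1 + 2/7 = 9/7
  10 + 7/9 = 97/9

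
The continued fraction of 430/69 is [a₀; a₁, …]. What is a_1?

430 = 6·69 + 16   →  a_0 = 6
69 = 4·16 + 5   →  a_1 = 4

4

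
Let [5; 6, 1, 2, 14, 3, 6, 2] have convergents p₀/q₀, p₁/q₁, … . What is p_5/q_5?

Using pₖ = aₖpₖ₋₁ + pₖ₋₂, qₖ = aₖqₖ₋₁ + qₖ₋₂ (with p₋₁=1, p₋₂=0, q₋₁=0, q₋₂=1):
  k=0: a=5, p=5, q=1
  k=1: a=6, p=31, q=6
  k=2: a=1, p=36, q=7
  k=3: a=2, p=103, q=20
  k=4: a=14, p=1478, q=287
  k=5: a=3, p=4537, q=881

4537/881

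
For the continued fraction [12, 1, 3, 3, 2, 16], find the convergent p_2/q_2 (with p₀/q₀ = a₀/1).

Using pₖ = aₖpₖ₋₁ + pₖ₋₂, qₖ = aₖqₖ₋₁ + qₖ₋₂ (with p₋₁=1, p₋₂=0, q₋₁=0, q₋₂=1):
  k=0: a=12, p=12, q=1
  k=1: a=1, p=13, q=1
  k=2: a=3, p=51, q=4

51/4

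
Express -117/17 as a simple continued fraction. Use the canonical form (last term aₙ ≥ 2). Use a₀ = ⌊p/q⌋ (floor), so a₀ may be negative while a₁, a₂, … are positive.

-117 = -7×17 + 2
17 = 8×2 + 1
2 = 2×1 + 0  (stop)
So -117/17 = [-7; 8, 2].

[-7; 8, 2]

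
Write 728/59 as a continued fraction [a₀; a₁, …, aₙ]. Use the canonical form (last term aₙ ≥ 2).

[12; 2, 1, 19]

728 = 12*59 + 20
59 = 2*20 + 19
20 = 1*19 + 1
19 = 19*1 + 0  (stop)
So 728/59 = [12; 2, 1, 19].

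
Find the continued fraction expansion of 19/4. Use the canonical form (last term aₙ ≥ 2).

19 = 4*4 + 3
4 = 1*3 + 1
3 = 3*1 + 0  (stop)
So 19/4 = [4; 1, 3].

[4; 1, 3]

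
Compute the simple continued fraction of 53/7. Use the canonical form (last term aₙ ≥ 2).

[7; 1, 1, 3]

53 = 7·7 + 4
7 = 1·4 + 3
4 = 1·3 + 1
3 = 3·1 + 0  (stop)
So 53/7 = [7; 1, 1, 3].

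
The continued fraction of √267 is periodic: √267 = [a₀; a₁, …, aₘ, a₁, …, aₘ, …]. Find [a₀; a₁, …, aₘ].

[16; 2, 1, 15, 1, 2, 32]

a₀ = ⌊√267⌋ = 16.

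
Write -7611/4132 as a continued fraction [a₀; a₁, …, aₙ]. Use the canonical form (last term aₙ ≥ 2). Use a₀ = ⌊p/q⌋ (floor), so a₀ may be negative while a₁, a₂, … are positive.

[-2; 6, 3, 19, 2, 5]

-7611 = -2*4132 + 653
4132 = 6*653 + 214
653 = 3*214 + 11
214 = 19*11 + 5
11 = 2*5 + 1
5 = 5*1 + 0  (stop)
So -7611/4132 = [-2; 6, 3, 19, 2, 5].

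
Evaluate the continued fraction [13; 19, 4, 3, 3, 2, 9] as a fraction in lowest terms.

Using pₖ = aₖpₖ₋₁ + pₖ₋₂ and qₖ = aₖqₖ₋₁ + qₖ₋₂:
  k=0: a=13, p=13, q=1
  k=1: a=19, p=248, q=19
  k=2: a=4, p=1005, q=77
  k=3: a=3, p=3263, q=250
  k=4: a=3, p=10794, q=827
  k=5: a=2, p=24851, q=1904
  k=6: a=9, p=234453, q=17963

234453/17963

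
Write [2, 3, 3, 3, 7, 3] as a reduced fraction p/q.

Fold from the inside: start with 3/1.
  7 + 1/3 = 22/3
  3 + 3/22 = 69/22
  3 + 22/69 = 229/69
  3 + 69/229 = 756/229
  2 + 229/756 = 1741/756

1741/756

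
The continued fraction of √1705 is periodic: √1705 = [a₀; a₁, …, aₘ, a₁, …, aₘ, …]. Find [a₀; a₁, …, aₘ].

a₀ = ⌊√1705⌋ = 41.

[41; 3, 2, 3, 82]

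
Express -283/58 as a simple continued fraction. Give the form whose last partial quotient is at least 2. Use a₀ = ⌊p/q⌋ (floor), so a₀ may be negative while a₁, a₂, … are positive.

-283 = -5*58 + 7
58 = 8*7 + 2
7 = 3*2 + 1
2 = 2*1 + 0  (stop)
So -283/58 = [-5; 8, 3, 2].

[-5; 8, 3, 2]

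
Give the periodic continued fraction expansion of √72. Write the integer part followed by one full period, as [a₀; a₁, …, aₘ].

[8; 2, 16]

a₀ = ⌊√72⌋ = 8.
With m₀=0, d₀=1 and mₖ₊₁ = dₖaₖ − mₖ, dₖ₊₁ = (n − mₖ₊₁²)/dₖ, aₖ₊₁ = ⌊(a₀+mₖ₊₁)/dₖ₊₁⌋:
  k=1: m=8, d=8, a=2
  k=2: m=8, d=1, a=16
d=1 and a=2a₀=16 at k=2, so the next step gives (m, d) = (8, 8) again — its k=1 value — and the period has length 2.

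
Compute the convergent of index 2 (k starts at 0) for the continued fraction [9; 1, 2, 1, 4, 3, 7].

Using pₖ = aₖpₖ₋₁ + pₖ₋₂, qₖ = aₖqₖ₋₁ + qₖ₋₂ (with p₋₁=1, p₋₂=0, q₋₁=0, q₋₂=1):
  k=0: a=9, p=9, q=1
  k=1: a=1, p=10, q=1
  k=2: a=2, p=29, q=3

29/3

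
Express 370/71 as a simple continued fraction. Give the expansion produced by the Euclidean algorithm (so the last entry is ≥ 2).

[5; 4, 1, 2, 1, 3]

370 = 5·71 + 15
71 = 4·15 + 11
15 = 1·11 + 4
11 = 2·4 + 3
4 = 1·3 + 1
3 = 3·1 + 0  (stop)
So 370/71 = [5; 4, 1, 2, 1, 3].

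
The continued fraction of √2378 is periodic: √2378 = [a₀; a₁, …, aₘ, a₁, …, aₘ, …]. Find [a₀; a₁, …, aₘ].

[48; 1, 3, 3, 1, 96]

a₀ = ⌊√2378⌋ = 48.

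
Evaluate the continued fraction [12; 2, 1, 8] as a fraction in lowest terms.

Fold from the inside: start with 8/1.
  1 + 1/8 = 9/8
  2 + 8/9 = 26/9
  12 + 9/26 = 321/26

321/26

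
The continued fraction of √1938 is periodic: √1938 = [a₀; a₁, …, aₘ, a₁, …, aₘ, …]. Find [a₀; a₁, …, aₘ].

[44; 44, 88]

a₀ = ⌊√1938⌋ = 44.
With m₀=0, d₀=1 and mₖ₊₁ = dₖaₖ − mₖ, dₖ₊₁ = (n − mₖ₊₁²)/dₖ, aₖ₊₁ = ⌊(a₀+mₖ₊₁)/dₖ₊₁⌋:
  k=1: m=44, d=2, a=44
  k=2: m=44, d=1, a=88
d=1 and a=2a₀=88 at k=2, so the next step gives (m, d) = (44, 2) again — its k=1 value — and the period has length 2.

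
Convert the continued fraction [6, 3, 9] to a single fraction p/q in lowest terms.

Using pₖ = aₖpₖ₋₁ + pₖ₋₂ and qₖ = aₖqₖ₋₁ + qₖ₋₂:
  k=0: a=6, p=6, q=1
  k=1: a=3, p=19, q=3
  k=2: a=9, p=177, q=28

177/28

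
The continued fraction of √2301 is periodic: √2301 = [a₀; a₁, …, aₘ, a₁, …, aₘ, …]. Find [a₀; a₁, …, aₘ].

a₀ = ⌊√2301⌋ = 47.

[47; 1, 30, 1, 94]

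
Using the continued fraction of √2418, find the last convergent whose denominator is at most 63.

2557/52

√2418 = [49; 5, 1, 3, 2, 3, 1, 5, 98, …] (period length 8).
Convergents:
  p_0/q_0 = 49/1
  p_1/q_1 = 246/5
  p_2/q_2 = 295/6
  p_3/q_3 = 1131/23
  p_4/q_4 = 2557/52
  p_5/q_5 = 8802/179
q_4 = 52 ≤ 63 < 179 = q_5, so the answer is 2557/52.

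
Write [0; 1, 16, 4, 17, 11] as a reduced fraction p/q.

Using pₖ = aₖpₖ₋₁ + pₖ₋₂ and qₖ = aₖqₖ₋₁ + qₖ₋₂:
  k=0: a=0, p=0, q=1
  k=1: a=1, p=1, q=1
  k=2: a=16, p=16, q=17
  k=3: a=4, p=65, q=69
  k=4: a=17, p=1121, q=1190
  k=5: a=11, p=12396, q=13159

12396/13159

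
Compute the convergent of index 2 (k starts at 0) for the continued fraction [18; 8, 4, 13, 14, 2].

Using pₖ = aₖpₖ₋₁ + pₖ₋₂, qₖ = aₖqₖ₋₁ + qₖ₋₂ (with p₋₁=1, p₋₂=0, q₋₁=0, q₋₂=1):
  k=0: a=18, p=18, q=1
  k=1: a=8, p=145, q=8
  k=2: a=4, p=598, q=33

598/33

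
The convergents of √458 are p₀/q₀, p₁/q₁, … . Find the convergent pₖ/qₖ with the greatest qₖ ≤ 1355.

22899/1070

√458 = [21; 2, 2, 42, …] (period length 3).
Convergents:
  p_0/q_0 = 21/1
  p_1/q_1 = 43/2
  p_2/q_2 = 107/5
  p_3/q_3 = 4537/212
  p_4/q_4 = 9181/429
  p_5/q_5 = 22899/1070
  p_6/q_6 = 970939/45369
q_5 = 1070 ≤ 1355 < 45369 = q_6, so the answer is 22899/1070.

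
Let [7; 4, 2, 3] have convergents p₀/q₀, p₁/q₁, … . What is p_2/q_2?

65/9

Using pₖ = aₖpₖ₋₁ + pₖ₋₂, qₖ = aₖqₖ₋₁ + qₖ₋₂ (with p₋₁=1, p₋₂=0, q₋₁=0, q₋₂=1):
  k=0: a=7, p=7, q=1
  k=1: a=4, p=29, q=4
  k=2: a=2, p=65, q=9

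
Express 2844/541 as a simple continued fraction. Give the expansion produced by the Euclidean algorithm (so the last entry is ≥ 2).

[5; 3, 1, 8, 3, 1, 3]

2844 = 5*541 + 139
541 = 3*139 + 124
139 = 1*124 + 15
124 = 8*15 + 4
15 = 3*4 + 3
4 = 1*3 + 1
3 = 3*1 + 0  (stop)
So 2844/541 = [5; 3, 1, 8, 3, 1, 3].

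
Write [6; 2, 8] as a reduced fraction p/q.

110/17

Using pₖ = aₖpₖ₋₁ + pₖ₋₂ and qₖ = aₖqₖ₋₁ + qₖ₋₂:
  k=0: a=6, p=6, q=1
  k=1: a=2, p=13, q=2
  k=2: a=8, p=110, q=17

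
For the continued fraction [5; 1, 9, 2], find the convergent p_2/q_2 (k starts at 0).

Using pₖ = aₖpₖ₋₁ + pₖ₋₂, qₖ = aₖqₖ₋₁ + qₖ₋₂ (with p₋₁=1, p₋₂=0, q₋₁=0, q₋₂=1):
  k=0: a=5, p=5, q=1
  k=1: a=1, p=6, q=1
  k=2: a=9, p=59, q=10

59/10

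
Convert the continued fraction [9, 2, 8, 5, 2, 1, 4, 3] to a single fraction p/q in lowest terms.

Using pₖ = aₖpₖ₋₁ + pₖ₋₂ and qₖ = aₖqₖ₋₁ + qₖ₋₂:
  k=0: a=9, p=9, q=1
  k=1: a=2, p=19, q=2
  k=2: a=8, p=161, q=17
  k=3: a=5, p=824, q=87
  k=4: a=2, p=1809, q=191
  k=5: a=1, p=2633, q=278
  k=6: a=4, p=12341, q=1303
  k=7: a=3, p=39656, q=4187

39656/4187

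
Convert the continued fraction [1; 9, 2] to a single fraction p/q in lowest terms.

Using pₖ = aₖpₖ₋₁ + pₖ₋₂ and qₖ = aₖqₖ₋₁ + qₖ₋₂:
  k=0: a=1, p=1, q=1
  k=1: a=9, p=10, q=9
  k=2: a=2, p=21, q=19

21/19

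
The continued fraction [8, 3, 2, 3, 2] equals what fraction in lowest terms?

456/55

Fold from the inside: start with 2/1.
  3 + 1/2 = 7/2
  2 + 2/7 = 16/7
  3 + 7/16 = 55/16
  8 + 16/55 = 456/55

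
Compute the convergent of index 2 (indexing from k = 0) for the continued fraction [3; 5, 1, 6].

19/6

Using pₖ = aₖpₖ₋₁ + pₖ₋₂, qₖ = aₖqₖ₋₁ + qₖ₋₂ (with p₋₁=1, p₋₂=0, q₋₁=0, q₋₂=1):
  k=0: a=3, p=3, q=1
  k=1: a=5, p=16, q=5
  k=2: a=1, p=19, q=6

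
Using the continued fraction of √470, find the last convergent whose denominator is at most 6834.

√470 = [21; 1, 2, 8, 2, 1, 42, …] (period length 6).
Convergents:
  p_0/q_0 = 21/1
  p_1/q_1 = 22/1
  p_2/q_2 = 65/3
  p_3/q_3 = 542/25
  p_4/q_4 = 1149/53
  p_5/q_5 = 1691/78
  p_6/q_6 = 72171/3329
  p_7/q_7 = 73862/3407
  p_8/q_8 = 219895/10143
q_7 = 3407 ≤ 6834 < 10143 = q_8, so the answer is 73862/3407.

73862/3407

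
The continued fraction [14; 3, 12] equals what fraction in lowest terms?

530/37

Using pₖ = aₖpₖ₋₁ + pₖ₋₂ and qₖ = aₖqₖ₋₁ + qₖ₋₂:
  k=0: a=14, p=14, q=1
  k=1: a=3, p=43, q=3
  k=2: a=12, p=530, q=37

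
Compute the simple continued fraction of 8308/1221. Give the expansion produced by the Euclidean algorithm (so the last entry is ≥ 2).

[6; 1, 4, 9, 5, 5]

8308 = 6·1221 + 982
1221 = 1·982 + 239
982 = 4·239 + 26
239 = 9·26 + 5
26 = 5·5 + 1
5 = 5·1 + 0  (stop)
So 8308/1221 = [6; 1, 4, 9, 5, 5].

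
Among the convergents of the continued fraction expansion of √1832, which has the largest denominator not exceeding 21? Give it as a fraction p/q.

214/5

√1832 = [42; 1, 4, 21, 4, 1, 84, …] (period length 6).
Convergents:
  p_0/q_0 = 42/1
  p_1/q_1 = 43/1
  p_2/q_2 = 214/5
  p_3/q_3 = 4537/106
q_2 = 5 ≤ 21 < 106 = q_3, so the answer is 214/5.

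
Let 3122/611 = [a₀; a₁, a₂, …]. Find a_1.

9

3122 = 5·611 + 67   →  a_0 = 5
611 = 9·67 + 8   →  a_1 = 9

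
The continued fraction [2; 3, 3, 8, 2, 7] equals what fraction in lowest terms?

Using pₖ = aₖpₖ₋₁ + pₖ₋₂ and qₖ = aₖqₖ₋₁ + qₖ₋₂:
  k=0: a=2, p=2, q=1
  k=1: a=3, p=7, q=3
  k=2: a=3, p=23, q=10
  k=3: a=8, p=191, q=83
  k=4: a=2, p=405, q=176
  k=5: a=7, p=3026, q=1315

3026/1315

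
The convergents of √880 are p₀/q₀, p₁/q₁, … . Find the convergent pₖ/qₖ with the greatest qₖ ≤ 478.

√880 = [29; 1, 1, 1, 58, …] (period length 4).
Convergents:
  p_0/q_0 = 29/1
  p_1/q_1 = 30/1
  p_2/q_2 = 59/2
  p_3/q_3 = 89/3
  p_4/q_4 = 5221/176
  p_5/q_5 = 5310/179
  p_6/q_6 = 10531/355
  p_7/q_7 = 15841/534
q_6 = 355 ≤ 478 < 534 = q_7, so the answer is 10531/355.

10531/355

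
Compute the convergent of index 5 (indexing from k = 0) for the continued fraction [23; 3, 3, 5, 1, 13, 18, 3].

Using pₖ = aₖpₖ₋₁ + pₖ₋₂, qₖ = aₖqₖ₋₁ + qₖ₋₂ (with p₋₁=1, p₋₂=0, q₋₁=0, q₋₂=1):
  k=0: a=23, p=23, q=1
  k=1: a=3, p=70, q=3
  k=2: a=3, p=233, q=10
  k=3: a=5, p=1235, q=53
  k=4: a=1, p=1468, q=63
  k=5: a=13, p=20319, q=872

20319/872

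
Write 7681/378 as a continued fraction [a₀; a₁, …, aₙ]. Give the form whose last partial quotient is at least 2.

7681 = 20·378 + 121
378 = 3·121 + 15
121 = 8·15 + 1
15 = 15·1 + 0  (stop)
So 7681/378 = [20; 3, 8, 15].

[20; 3, 8, 15]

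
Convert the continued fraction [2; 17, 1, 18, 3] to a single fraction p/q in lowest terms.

2140/1041

Using pₖ = aₖpₖ₋₁ + pₖ₋₂ and qₖ = aₖqₖ₋₁ + qₖ₋₂:
  k=0: a=2, p=2, q=1
  k=1: a=17, p=35, q=17
  k=2: a=1, p=37, q=18
  k=3: a=18, p=701, q=341
  k=4: a=3, p=2140, q=1041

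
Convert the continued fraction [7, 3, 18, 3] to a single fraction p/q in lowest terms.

Fold from the inside: start with 3/1.
  18 + 1/3 = 55/3
  3 + 3/55 = 168/55
  7 + 55/168 = 1231/168

1231/168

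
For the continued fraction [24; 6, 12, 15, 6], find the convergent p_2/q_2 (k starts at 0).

1764/73

Using pₖ = aₖpₖ₋₁ + pₖ₋₂, qₖ = aₖqₖ₋₁ + qₖ₋₂ (with p₋₁=1, p₋₂=0, q₋₁=0, q₋₂=1):
  k=0: a=24, p=24, q=1
  k=1: a=6, p=145, q=6
  k=2: a=12, p=1764, q=73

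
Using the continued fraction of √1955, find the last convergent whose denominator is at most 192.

√1955 = [44; 4, 1, 1, 1, 4, 88, …] (period length 6).
Convergents:
  p_0/q_0 = 44/1
  p_1/q_1 = 177/4
  p_2/q_2 = 221/5
  p_3/q_3 = 398/9
  p_4/q_4 = 619/14
  p_5/q_5 = 2874/65
  p_6/q_6 = 253531/5734
q_5 = 65 ≤ 192 < 5734 = q_6, so the answer is 2874/65.

2874/65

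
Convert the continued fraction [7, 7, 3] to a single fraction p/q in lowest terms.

157/22

Using pₖ = aₖpₖ₋₁ + pₖ₋₂ and qₖ = aₖqₖ₋₁ + qₖ₋₂:
  k=0: a=7, p=7, q=1
  k=1: a=7, p=50, q=7
  k=2: a=3, p=157, q=22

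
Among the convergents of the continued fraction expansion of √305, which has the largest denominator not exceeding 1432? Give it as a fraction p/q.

√305 = [17; 2, 6, 2, 34, …] (period length 4).
Convergents:
  p_0/q_0 = 17/1
  p_1/q_1 = 35/2
  p_2/q_2 = 227/13
  p_3/q_3 = 489/28
  p_4/q_4 = 16853/965
  p_5/q_5 = 34195/1958
q_4 = 965 ≤ 1432 < 1958 = q_5, so the answer is 16853/965.

16853/965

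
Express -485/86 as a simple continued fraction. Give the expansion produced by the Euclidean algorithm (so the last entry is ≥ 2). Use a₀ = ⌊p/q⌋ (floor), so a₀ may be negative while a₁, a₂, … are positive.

[-6; 2, 1, 3, 2, 3]

-485 = -6×86 + 31
86 = 2×31 + 24
31 = 1×24 + 7
24 = 3×7 + 3
7 = 2×3 + 1
3 = 3×1 + 0  (stop)
So -485/86 = [-6; 2, 1, 3, 2, 3].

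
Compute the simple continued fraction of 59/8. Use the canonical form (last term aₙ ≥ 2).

59 = 7×8 + 3
8 = 2×3 + 2
3 = 1×2 + 1
2 = 2×1 + 0  (stop)
So 59/8 = [7; 2, 1, 2].

[7; 2, 1, 2]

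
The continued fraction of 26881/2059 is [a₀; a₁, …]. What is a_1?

18

26881 = 13·2059 + 114   →  a_0 = 13
2059 = 18·114 + 7   →  a_1 = 18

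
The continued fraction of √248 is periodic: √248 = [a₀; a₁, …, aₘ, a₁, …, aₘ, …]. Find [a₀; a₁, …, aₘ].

[15; 1, 2, 1, 30]

a₀ = ⌊√248⌋ = 15.
With m₀=0, d₀=1 and mₖ₊₁ = dₖaₖ − mₖ, dₖ₊₁ = (n − mₖ₊₁²)/dₖ, aₖ₊₁ = ⌊(a₀+mₖ₊₁)/dₖ₊₁⌋:
  k=1: m=15, d=23, a=1
  k=2: m=8, d=8, a=2
  k=3: m=8, d=23, a=1
  k=4: m=15, d=1, a=30
d=1 and a=2a₀=30 at k=4, so the next step gives (m, d) = (15, 23) again — its k=1 value — and the period has length 4.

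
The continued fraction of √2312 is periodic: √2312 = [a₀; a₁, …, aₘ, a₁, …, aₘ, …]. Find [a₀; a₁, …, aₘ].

a₀ = ⌊√2312⌋ = 48.
With m₀=0, d₀=1 and mₖ₊₁ = dₖaₖ − mₖ, dₖ₊₁ = (n − mₖ₊₁²)/dₖ, aₖ₊₁ = ⌊(a₀+mₖ₊₁)/dₖ₊₁⌋:
  k=1: m=48, d=8, a=12
  k=2: m=48, d=1, a=96
d=1 and a=2a₀=96 at k=2, so the next step gives (m, d) = (48, 8) again — its k=1 value — and the period has length 2.

[48; 12, 96]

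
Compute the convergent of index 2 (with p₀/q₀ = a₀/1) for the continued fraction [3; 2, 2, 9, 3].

17/5

Using pₖ = aₖpₖ₋₁ + pₖ₋₂, qₖ = aₖqₖ₋₁ + qₖ₋₂ (with p₋₁=1, p₋₂=0, q₋₁=0, q₋₂=1):
  k=0: a=3, p=3, q=1
  k=1: a=2, p=7, q=2
  k=2: a=2, p=17, q=5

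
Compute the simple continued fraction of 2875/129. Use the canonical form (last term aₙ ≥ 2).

[22; 3, 2, 18]

2875 = 22*129 + 37
129 = 3*37 + 18
37 = 2*18 + 1
18 = 18*1 + 0  (stop)
So 2875/129 = [22; 3, 2, 18].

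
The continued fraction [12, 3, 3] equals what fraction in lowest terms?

Using pₖ = aₖpₖ₋₁ + pₖ₋₂ and qₖ = aₖqₖ₋₁ + qₖ₋₂:
  k=0: a=12, p=12, q=1
  k=1: a=3, p=37, q=3
  k=2: a=3, p=123, q=10

123/10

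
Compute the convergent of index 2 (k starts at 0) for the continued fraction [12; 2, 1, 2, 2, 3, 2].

Using pₖ = aₖpₖ₋₁ + pₖ₋₂, qₖ = aₖqₖ₋₁ + qₖ₋₂ (with p₋₁=1, p₋₂=0, q₋₁=0, q₋₂=1):
  k=0: a=12, p=12, q=1
  k=1: a=2, p=25, q=2
  k=2: a=1, p=37, q=3

37/3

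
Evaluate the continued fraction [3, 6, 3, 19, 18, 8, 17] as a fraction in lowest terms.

Fold from the inside: start with 17/1.
  8 + 1/17 = 137/17
  18 + 17/137 = 2483/137
  19 + 137/2483 = 47314/2483
  3 + 2483/47314 = 144425/47314
  6 + 47314/144425 = 913864/144425
  3 + 144425/913864 = 2886017/913864

2886017/913864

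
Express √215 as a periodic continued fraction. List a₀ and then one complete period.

a₀ = ⌊√215⌋ = 14.

[14; 1, 1, 1, 28]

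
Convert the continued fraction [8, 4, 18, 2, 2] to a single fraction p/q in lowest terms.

Fold from the inside: start with 2/1.
  2 + 1/2 = 5/2
  18 + 2/5 = 92/5
  4 + 5/92 = 373/92
  8 + 92/373 = 3076/373

3076/373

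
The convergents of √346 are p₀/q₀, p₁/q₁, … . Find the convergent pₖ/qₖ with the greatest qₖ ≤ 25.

√346 = [18; 1, 1, 1, 1, 36, …] (period length 5).
Convergents:
  p_0/q_0 = 18/1
  p_1/q_1 = 19/1
  p_2/q_2 = 37/2
  p_3/q_3 = 56/3
  p_4/q_4 = 93/5
  p_5/q_5 = 3404/183
q_4 = 5 ≤ 25 < 183 = q_5, so the answer is 93/5.

93/5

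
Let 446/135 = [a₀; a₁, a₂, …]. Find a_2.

446 = 3·135 + 41   →  a_0 = 3
135 = 3·41 + 12   →  a_1 = 3
41 = 3·12 + 5   →  a_2 = 3

3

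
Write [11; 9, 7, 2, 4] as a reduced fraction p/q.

Using pₖ = aₖpₖ₋₁ + pₖ₋₂ and qₖ = aₖqₖ₋₁ + qₖ₋₂:
  k=0: a=11, p=11, q=1
  k=1: a=9, p=100, q=9
  k=2: a=7, p=711, q=64
  k=3: a=2, p=1522, q=137
  k=4: a=4, p=6799, q=612

6799/612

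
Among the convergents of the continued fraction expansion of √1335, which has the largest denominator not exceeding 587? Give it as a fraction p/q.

√1335 = [36; 1, 1, 6, 7, 6, 1, 1, 72, …] (period length 8).
Convergents:
  p_0/q_0 = 36/1
  p_1/q_1 = 37/1
  p_2/q_2 = 73/2
  p_3/q_3 = 475/13
  p_4/q_4 = 3398/93
  p_5/q_5 = 20863/571
  p_6/q_6 = 24261/664
q_5 = 571 ≤ 587 < 664 = q_6, so the answer is 20863/571.

20863/571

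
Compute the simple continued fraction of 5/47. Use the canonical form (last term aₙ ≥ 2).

[0; 9, 2, 2]

5 = 0·47 + 5
47 = 9·5 + 2
5 = 2·2 + 1
2 = 2·1 + 0  (stop)
So 5/47 = [0; 9, 2, 2].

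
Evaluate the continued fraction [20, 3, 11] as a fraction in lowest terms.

Fold from the inside: start with 11/1.
  3 + 1/11 = 34/11
  20 + 11/34 = 691/34

691/34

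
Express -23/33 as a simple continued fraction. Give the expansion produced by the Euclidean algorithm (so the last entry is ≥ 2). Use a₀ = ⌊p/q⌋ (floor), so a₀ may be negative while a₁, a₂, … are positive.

-23 = -1·33 + 10
33 = 3·10 + 3
10 = 3·3 + 1
3 = 3·1 + 0  (stop)
So -23/33 = [-1; 3, 3, 3].

[-1; 3, 3, 3]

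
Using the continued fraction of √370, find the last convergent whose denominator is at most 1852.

12503/650

√370 = [19; 4, 4, 38, …] (period length 3).
Convergents:
  p_0/q_0 = 19/1
  p_1/q_1 = 77/4
  p_2/q_2 = 327/17
  p_3/q_3 = 12503/650
  p_4/q_4 = 50339/2617
q_3 = 650 ≤ 1852 < 2617 = q_4, so the answer is 12503/650.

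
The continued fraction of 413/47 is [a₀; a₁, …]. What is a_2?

413 = 8·47 + 37   →  a_0 = 8
47 = 1·37 + 10   →  a_1 = 1
37 = 3·10 + 7   →  a_2 = 3

3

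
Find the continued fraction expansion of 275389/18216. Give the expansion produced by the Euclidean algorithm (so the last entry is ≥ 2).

275389 = 15×18216 + 2149
18216 = 8×2149 + 1024
2149 = 2×1024 + 101
1024 = 10×101 + 14
101 = 7×14 + 3
14 = 4×3 + 2
3 = 1×2 + 1
2 = 2×1 + 0  (stop)
So 275389/18216 = [15; 8, 2, 10, 7, 4, 1, 2].

[15; 8, 2, 10, 7, 4, 1, 2]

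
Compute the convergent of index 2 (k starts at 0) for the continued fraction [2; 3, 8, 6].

Using pₖ = aₖpₖ₋₁ + pₖ₋₂, qₖ = aₖqₖ₋₁ + qₖ₋₂ (with p₋₁=1, p₋₂=0, q₋₁=0, q₋₂=1):
  k=0: a=2, p=2, q=1
  k=1: a=3, p=7, q=3
  k=2: a=8, p=58, q=25

58/25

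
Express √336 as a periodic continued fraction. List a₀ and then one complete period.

a₀ = ⌊√336⌋ = 18.

[18; 3, 36]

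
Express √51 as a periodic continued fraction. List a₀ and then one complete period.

a₀ = ⌊√51⌋ = 7.

[7; 7, 14]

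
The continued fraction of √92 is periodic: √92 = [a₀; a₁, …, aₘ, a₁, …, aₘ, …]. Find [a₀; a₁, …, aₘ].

[9; 1, 1, 2, 4, 2, 1, 1, 18]

a₀ = ⌊√92⌋ = 9.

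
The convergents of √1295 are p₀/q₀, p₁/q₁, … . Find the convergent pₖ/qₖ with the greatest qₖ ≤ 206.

2591/72

√1295 = [35; 1, 70, …] (period length 2).
Convergents:
  p_0/q_0 = 35/1
  p_1/q_1 = 36/1
  p_2/q_2 = 2555/71
  p_3/q_3 = 2591/72
  p_4/q_4 = 183925/5111
q_3 = 72 ≤ 206 < 5111 = q_4, so the answer is 2591/72.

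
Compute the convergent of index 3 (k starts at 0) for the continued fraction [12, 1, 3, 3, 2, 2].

166/13

Using pₖ = aₖpₖ₋₁ + pₖ₋₂, qₖ = aₖqₖ₋₁ + qₖ₋₂ (with p₋₁=1, p₋₂=0, q₋₁=0, q₋₂=1):
  k=0: a=12, p=12, q=1
  k=1: a=1, p=13, q=1
  k=2: a=3, p=51, q=4
  k=3: a=3, p=166, q=13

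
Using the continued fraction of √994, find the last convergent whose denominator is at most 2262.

√994 = [31; 1, 1, 8, 1, 1, 62, …] (period length 6).
Convergents:
  p_0/q_0 = 31/1
  p_1/q_1 = 32/1
  p_2/q_2 = 63/2
  p_3/q_3 = 536/17
  p_4/q_4 = 599/19
  p_5/q_5 = 1135/36
  p_6/q_6 = 70969/2251
  p_7/q_7 = 72104/2287
q_6 = 2251 ≤ 2262 < 2287 = q_7, so the answer is 70969/2251.

70969/2251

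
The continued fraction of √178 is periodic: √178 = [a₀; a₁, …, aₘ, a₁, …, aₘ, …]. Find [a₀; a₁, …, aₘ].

a₀ = ⌊√178⌋ = 13.

[13; 2, 1, 12, 1, 2, 26]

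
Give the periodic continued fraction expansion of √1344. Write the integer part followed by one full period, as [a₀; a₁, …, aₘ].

a₀ = ⌊√1344⌋ = 36.
With m₀=0, d₀=1 and mₖ₊₁ = dₖaₖ − mₖ, dₖ₊₁ = (n − mₖ₊₁²)/dₖ, aₖ₊₁ = ⌊(a₀+mₖ₊₁)/dₖ₊₁⌋:
  k=1: m=36, d=48, a=1
  k=2: m=12, d=25, a=1
  k=3: m=13, d=47, a=1
  k=4: m=34, d=4, a=17
  k=5: m=34, d=47, a=1
  k=6: m=13, d=25, a=1
  k=7: m=12, d=48, a=1
  k=8: m=36, d=1, a=72
d=1 and a=2a₀=72 at k=8, so the next step gives (m, d) = (36, 48) again — its k=1 value — and the period has length 8.

[36; 1, 1, 1, 17, 1, 1, 1, 72]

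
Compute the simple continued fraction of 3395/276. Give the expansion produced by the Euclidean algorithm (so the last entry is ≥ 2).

[12; 3, 3, 13, 2]

3395 = 12*276 + 83
276 = 3*83 + 27
83 = 3*27 + 2
27 = 13*2 + 1
2 = 2*1 + 0  (stop)
So 3395/276 = [12; 3, 3, 13, 2].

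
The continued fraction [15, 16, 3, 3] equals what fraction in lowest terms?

2455/163

Fold from the inside: start with 3/1.
  3 + 1/3 = 10/3
  16 + 3/10 = 163/10
  15 + 10/163 = 2455/163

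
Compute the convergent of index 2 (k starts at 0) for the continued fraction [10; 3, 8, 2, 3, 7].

258/25

Using pₖ = aₖpₖ₋₁ + pₖ₋₂, qₖ = aₖqₖ₋₁ + qₖ₋₂ (with p₋₁=1, p₋₂=0, q₋₁=0, q₋₂=1):
  k=0: a=10, p=10, q=1
  k=1: a=3, p=31, q=3
  k=2: a=8, p=258, q=25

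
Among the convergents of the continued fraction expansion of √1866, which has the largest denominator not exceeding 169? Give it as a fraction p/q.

3067/71

√1866 = [43; 5, 14, 5, 86, …] (period length 4).
Convergents:
  p_0/q_0 = 43/1
  p_1/q_1 = 216/5
  p_2/q_2 = 3067/71
  p_3/q_3 = 15551/360
q_2 = 71 ≤ 169 < 360 = q_3, so the answer is 3067/71.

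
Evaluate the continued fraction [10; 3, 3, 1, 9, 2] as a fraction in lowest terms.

Fold from the inside: start with 2/1.
  9 + 1/2 = 19/2
  1 + 2/19 = 21/19
  3 + 19/21 = 82/21
  3 + 21/82 = 267/82
  10 + 82/267 = 2752/267

2752/267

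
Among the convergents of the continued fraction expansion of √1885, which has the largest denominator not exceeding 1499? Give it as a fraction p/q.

45023/1037

√1885 = [43; 2, 2, 2, 86, …] (period length 4).
Convergents:
  p_0/q_0 = 43/1
  p_1/q_1 = 87/2
  p_2/q_2 = 217/5
  p_3/q_3 = 521/12
  p_4/q_4 = 45023/1037
  p_5/q_5 = 90567/2086
q_4 = 1037 ≤ 1499 < 2086 = q_5, so the answer is 45023/1037.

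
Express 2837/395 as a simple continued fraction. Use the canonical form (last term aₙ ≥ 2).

[7; 5, 2, 17, 2]

2837 = 7·395 + 72
395 = 5·72 + 35
72 = 2·35 + 2
35 = 17·2 + 1
2 = 2·1 + 0  (stop)
So 2837/395 = [7; 5, 2, 17, 2].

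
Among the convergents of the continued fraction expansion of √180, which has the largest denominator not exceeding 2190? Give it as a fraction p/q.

√180 = [13; 2, 2, 2, 26, …] (period length 4).
Convergents:
  p_0/q_0 = 13/1
  p_1/q_1 = 27/2
  p_2/q_2 = 67/5
  p_3/q_3 = 161/12
  p_4/q_4 = 4253/317
  p_5/q_5 = 8667/646
  p_6/q_6 = 21587/1609
  p_7/q_7 = 51841/3864
q_6 = 1609 ≤ 2190 < 3864 = q_7, so the answer is 21587/1609.

21587/1609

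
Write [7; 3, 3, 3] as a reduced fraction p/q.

241/33

Using pₖ = aₖpₖ₋₁ + pₖ₋₂ and qₖ = aₖqₖ₋₁ + qₖ₋₂:
  k=0: a=7, p=7, q=1
  k=1: a=3, p=22, q=3
  k=2: a=3, p=73, q=10
  k=3: a=3, p=241, q=33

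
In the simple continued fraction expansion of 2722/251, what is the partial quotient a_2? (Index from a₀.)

2722 = 10·251 + 212   →  a_0 = 10
251 = 1·212 + 39   →  a_1 = 1
212 = 5·39 + 17   →  a_2 = 5

5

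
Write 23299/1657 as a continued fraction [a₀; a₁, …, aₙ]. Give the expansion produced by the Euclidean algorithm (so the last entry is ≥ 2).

[14; 16, 2, 2, 6, 3]

23299 = 14×1657 + 101
1657 = 16×101 + 41
101 = 2×41 + 19
41 = 2×19 + 3
19 = 6×3 + 1
3 = 3×1 + 0  (stop)
So 23299/1657 = [14; 16, 2, 2, 6, 3].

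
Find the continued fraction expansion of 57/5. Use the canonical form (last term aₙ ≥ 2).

57 = 11*5 + 2
5 = 2*2 + 1
2 = 2*1 + 0  (stop)
So 57/5 = [11; 2, 2].

[11; 2, 2]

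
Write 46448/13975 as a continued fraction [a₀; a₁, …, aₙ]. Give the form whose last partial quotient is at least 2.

46448 = 3·13975 + 4523
13975 = 3·4523 + 406
4523 = 11·406 + 57
406 = 7·57 + 7
57 = 8·7 + 1
7 = 7·1 + 0  (stop)
So 46448/13975 = [3; 3, 11, 7, 8, 7].

[3; 3, 11, 7, 8, 7]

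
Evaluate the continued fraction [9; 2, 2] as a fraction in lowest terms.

47/5

Fold from the inside: start with 2/1.
  2 + 1/2 = 5/2
  9 + 2/5 = 47/5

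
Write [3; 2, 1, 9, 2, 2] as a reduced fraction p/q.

Using pₖ = aₖpₖ₋₁ + pₖ₋₂ and qₖ = aₖqₖ₋₁ + qₖ₋₂:
  k=0: a=3, p=3, q=1
  k=1: a=2, p=7, q=2
  k=2: a=1, p=10, q=3
  k=3: a=9, p=97, q=29
  k=4: a=2, p=204, q=61
  k=5: a=2, p=505, q=151

505/151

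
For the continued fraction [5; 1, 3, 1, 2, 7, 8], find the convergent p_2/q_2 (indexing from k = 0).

Using pₖ = aₖpₖ₋₁ + pₖ₋₂, qₖ = aₖqₖ₋₁ + qₖ₋₂ (with p₋₁=1, p₋₂=0, q₋₁=0, q₋₂=1):
  k=0: a=5, p=5, q=1
  k=1: a=1, p=6, q=1
  k=2: a=3, p=23, q=4

23/4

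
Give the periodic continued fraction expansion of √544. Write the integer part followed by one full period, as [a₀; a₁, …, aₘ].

a₀ = ⌊√544⌋ = 23.
With m₀=0, d₀=1 and mₖ₊₁ = dₖaₖ − mₖ, dₖ₊₁ = (n − mₖ₊₁²)/dₖ, aₖ₊₁ = ⌊(a₀+mₖ₊₁)/dₖ₊₁⌋:
  k=1: m=23, d=15, a=3
  k=2: m=22, d=4, a=11
  k=3: m=22, d=15, a=3
  k=4: m=23, d=1, a=46
d=1 and a=2a₀=46 at k=4, so the next step gives (m, d) = (23, 15) again — its k=1 value — and the period has length 4.

[23; 3, 11, 3, 46]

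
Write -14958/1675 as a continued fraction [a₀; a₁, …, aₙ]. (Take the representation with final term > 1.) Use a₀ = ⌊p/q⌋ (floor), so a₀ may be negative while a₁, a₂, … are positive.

-14958 = -9*1675 + 117
1675 = 14*117 + 37
117 = 3*37 + 6
37 = 6*6 + 1
6 = 6*1 + 0  (stop)
So -14958/1675 = [-9; 14, 3, 6, 6].

[-9; 14, 3, 6, 6]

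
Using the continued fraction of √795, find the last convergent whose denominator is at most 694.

√795 = [28; 5, 9, 5, 56, …] (period length 4).
Convergents:
  p_0/q_0 = 28/1
  p_1/q_1 = 141/5
  p_2/q_2 = 1297/46
  p_3/q_3 = 6626/235
  p_4/q_4 = 372353/13206
q_3 = 235 ≤ 694 < 13206 = q_4, so the answer is 6626/235.

6626/235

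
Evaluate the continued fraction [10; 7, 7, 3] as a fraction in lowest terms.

1592/157

Fold from the inside: start with 3/1.
  7 + 1/3 = 22/3
  7 + 3/22 = 157/22
  10 + 22/157 = 1592/157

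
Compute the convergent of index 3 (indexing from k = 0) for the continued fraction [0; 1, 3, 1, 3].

Using pₖ = aₖpₖ₋₁ + pₖ₋₂, qₖ = aₖqₖ₋₁ + qₖ₋₂ (with p₋₁=1, p₋₂=0, q₋₁=0, q₋₂=1):
  k=0: a=0, p=0, q=1
  k=1: a=1, p=1, q=1
  k=2: a=3, p=3, q=4
  k=3: a=1, p=4, q=5

4/5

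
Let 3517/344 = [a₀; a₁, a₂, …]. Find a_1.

3517 = 10·344 + 77   →  a_0 = 10
344 = 4·77 + 36   →  a_1 = 4

4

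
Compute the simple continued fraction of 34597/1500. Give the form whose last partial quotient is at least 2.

[23; 15, 2, 6, 2, 3]

34597 = 23×1500 + 97
1500 = 15×97 + 45
97 = 2×45 + 7
45 = 6×7 + 3
7 = 2×3 + 1
3 = 3×1 + 0  (stop)
So 34597/1500 = [23; 15, 2, 6, 2, 3].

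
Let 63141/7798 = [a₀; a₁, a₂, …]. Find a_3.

63141 = 8·7798 + 757   →  a_0 = 8
7798 = 10·757 + 228   →  a_1 = 10
757 = 3·228 + 73   →  a_2 = 3
228 = 3·73 + 9   →  a_3 = 3

3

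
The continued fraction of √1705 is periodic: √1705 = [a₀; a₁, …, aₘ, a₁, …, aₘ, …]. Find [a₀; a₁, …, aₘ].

a₀ = ⌊√1705⌋ = 41.
With m₀=0, d₀=1 and mₖ₊₁ = dₖaₖ − mₖ, dₖ₊₁ = (n − mₖ₊₁²)/dₖ, aₖ₊₁ = ⌊(a₀+mₖ₊₁)/dₖ₊₁⌋:
  k=1: m=41, d=24, a=3
  k=2: m=31, d=31, a=2
  k=3: m=31, d=24, a=3
  k=4: m=41, d=1, a=82
d=1 and a=2a₀=82 at k=4, so the next step gives (m, d) = (41, 24) again — its k=1 value — and the period has length 4.

[41; 3, 2, 3, 82]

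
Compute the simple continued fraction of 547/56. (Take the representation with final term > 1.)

[9; 1, 3, 3, 4]

547 = 9×56 + 43
56 = 1×43 + 13
43 = 3×13 + 4
13 = 3×4 + 1
4 = 4×1 + 0  (stop)
So 547/56 = [9; 1, 3, 3, 4].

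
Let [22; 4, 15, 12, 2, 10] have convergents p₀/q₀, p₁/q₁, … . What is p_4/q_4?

34103/1533

Using pₖ = aₖpₖ₋₁ + pₖ₋₂, qₖ = aₖqₖ₋₁ + qₖ₋₂ (with p₋₁=1, p₋₂=0, q₋₁=0, q₋₂=1):
  k=0: a=22, p=22, q=1
  k=1: a=4, p=89, q=4
  k=2: a=15, p=1357, q=61
  k=3: a=12, p=16373, q=736
  k=4: a=2, p=34103, q=1533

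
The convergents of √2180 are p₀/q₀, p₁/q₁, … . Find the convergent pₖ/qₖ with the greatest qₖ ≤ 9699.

√2180 = [46; 1, 2, 4, 2, 1, 92, …] (period length 6).
Convergents:
  p_0/q_0 = 46/1
  p_1/q_1 = 47/1
  p_2/q_2 = 140/3
  p_3/q_3 = 607/13
  p_4/q_4 = 1354/29
  p_5/q_5 = 1961/42
  p_6/q_6 = 181766/3893
  p_7/q_7 = 183727/3935
  p_8/q_8 = 549220/11763
q_7 = 3935 ≤ 9699 < 11763 = q_8, so the answer is 183727/3935.

183727/3935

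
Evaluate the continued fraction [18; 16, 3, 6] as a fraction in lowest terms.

Fold from the inside: start with 6/1.
  3 + 1/6 = 19/6
  16 + 6/19 = 310/19
  18 + 19/310 = 5599/310

5599/310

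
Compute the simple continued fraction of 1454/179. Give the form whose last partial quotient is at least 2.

1454 = 8×179 + 22
179 = 8×22 + 3
22 = 7×3 + 1
3 = 3×1 + 0  (stop)
So 1454/179 = [8; 8, 7, 3].

[8; 8, 7, 3]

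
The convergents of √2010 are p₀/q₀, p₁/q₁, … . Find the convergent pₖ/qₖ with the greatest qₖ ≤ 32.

√2010 = [44; 1, 4, 1, 88, …] (period length 4).
Convergents:
  p_0/q_0 = 44/1
  p_1/q_1 = 45/1
  p_2/q_2 = 224/5
  p_3/q_3 = 269/6
  p_4/q_4 = 23896/533
q_3 = 6 ≤ 32 < 533 = q_4, so the answer is 269/6.

269/6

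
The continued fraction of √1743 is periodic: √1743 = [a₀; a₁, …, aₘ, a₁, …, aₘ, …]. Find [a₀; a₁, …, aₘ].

a₀ = ⌊√1743⌋ = 41.

[41; 1, 2, 1, 82]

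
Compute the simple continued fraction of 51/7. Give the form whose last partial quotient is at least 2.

51 = 7*7 + 2
7 = 3*2 + 1
2 = 2*1 + 0  (stop)
So 51/7 = [7; 3, 2].

[7; 3, 2]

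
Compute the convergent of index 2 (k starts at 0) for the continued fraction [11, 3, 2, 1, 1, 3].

Using pₖ = aₖpₖ₋₁ + pₖ₋₂, qₖ = aₖqₖ₋₁ + qₖ₋₂ (with p₋₁=1, p₋₂=0, q₋₁=0, q₋₂=1):
  k=0: a=11, p=11, q=1
  k=1: a=3, p=34, q=3
  k=2: a=2, p=79, q=7

79/7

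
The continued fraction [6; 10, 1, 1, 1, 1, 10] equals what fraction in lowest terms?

Fold from the inside: start with 10/1.
  1 + 1/10 = 11/10
  1 + 10/11 = 21/11
  1 + 11/21 = 32/21
  1 + 21/32 = 53/32
  10 + 32/53 = 562/53
  6 + 53/562 = 3425/562

3425/562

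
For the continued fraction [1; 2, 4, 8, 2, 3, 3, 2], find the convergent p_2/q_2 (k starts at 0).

13/9

Using pₖ = aₖpₖ₋₁ + pₖ₋₂, qₖ = aₖqₖ₋₁ + qₖ₋₂ (with p₋₁=1, p₋₂=0, q₋₁=0, q₋₂=1):
  k=0: a=1, p=1, q=1
  k=1: a=2, p=3, q=2
  k=2: a=4, p=13, q=9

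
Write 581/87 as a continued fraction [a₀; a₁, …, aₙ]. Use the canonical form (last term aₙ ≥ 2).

581 = 6×87 + 59
87 = 1×59 + 28
59 = 2×28 + 3
28 = 9×3 + 1
3 = 3×1 + 0  (stop)
So 581/87 = [6; 1, 2, 9, 3].

[6; 1, 2, 9, 3]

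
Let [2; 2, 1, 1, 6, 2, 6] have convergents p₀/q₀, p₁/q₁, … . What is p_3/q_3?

12/5

Using pₖ = aₖpₖ₋₁ + pₖ₋₂, qₖ = aₖqₖ₋₁ + qₖ₋₂ (with p₋₁=1, p₋₂=0, q₋₁=0, q₋₂=1):
  k=0: a=2, p=2, q=1
  k=1: a=2, p=5, q=2
  k=2: a=1, p=7, q=3
  k=3: a=1, p=12, q=5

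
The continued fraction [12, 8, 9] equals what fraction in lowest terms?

885/73

Using pₖ = aₖpₖ₋₁ + pₖ₋₂ and qₖ = aₖqₖ₋₁ + qₖ₋₂:
  k=0: a=12, p=12, q=1
  k=1: a=8, p=97, q=8
  k=2: a=9, p=885, q=73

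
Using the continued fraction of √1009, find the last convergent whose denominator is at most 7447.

√1009 = [31; 1, 3, 3, 1, 62, …] (period length 5).
Convergents:
  p_0/q_0 = 31/1
  p_1/q_1 = 32/1
  p_2/q_2 = 127/4
  p_3/q_3 = 413/13
  p_4/q_4 = 540/17
  p_5/q_5 = 33893/1067
  p_6/q_6 = 34433/1084
  p_7/q_7 = 137192/4319
  p_8/q_8 = 446009/14041
q_7 = 4319 ≤ 7447 < 14041 = q_8, so the answer is 137192/4319.

137192/4319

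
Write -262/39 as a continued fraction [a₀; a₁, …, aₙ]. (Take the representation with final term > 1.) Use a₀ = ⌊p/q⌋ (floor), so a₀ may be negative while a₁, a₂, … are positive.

[-7; 3, 1, 1, 5]

-262 = -7*39 + 11
39 = 3*11 + 6
11 = 1*6 + 5
6 = 1*5 + 1
5 = 5*1 + 0  (stop)
So -262/39 = [-7; 3, 1, 1, 5].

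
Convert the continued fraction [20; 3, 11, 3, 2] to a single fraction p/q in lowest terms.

Using pₖ = aₖpₖ₋₁ + pₖ₋₂ and qₖ = aₖqₖ₋₁ + qₖ₋₂:
  k=0: a=20, p=20, q=1
  k=1: a=3, p=61, q=3
  k=2: a=11, p=691, q=34
  k=3: a=3, p=2134, q=105
  k=4: a=2, p=4959, q=244

4959/244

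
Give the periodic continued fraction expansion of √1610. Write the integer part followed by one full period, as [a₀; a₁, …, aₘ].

[40; 8, 80]

a₀ = ⌊√1610⌋ = 40.
With m₀=0, d₀=1 and mₖ₊₁ = dₖaₖ − mₖ, dₖ₊₁ = (n − mₖ₊₁²)/dₖ, aₖ₊₁ = ⌊(a₀+mₖ₊₁)/dₖ₊₁⌋:
  k=1: m=40, d=10, a=8
  k=2: m=40, d=1, a=80
d=1 and a=2a₀=80 at k=2, so the next step gives (m, d) = (40, 10) again — its k=1 value — and the period has length 2.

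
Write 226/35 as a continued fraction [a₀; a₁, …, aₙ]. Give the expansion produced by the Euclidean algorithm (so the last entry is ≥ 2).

226 = 6×35 + 16
35 = 2×16 + 3
16 = 5×3 + 1
3 = 3×1 + 0  (stop)
So 226/35 = [6; 2, 5, 3].

[6; 2, 5, 3]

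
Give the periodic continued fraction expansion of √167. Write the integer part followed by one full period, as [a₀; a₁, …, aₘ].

a₀ = ⌊√167⌋ = 12.
With m₀=0, d₀=1 and mₖ₊₁ = dₖaₖ − mₖ, dₖ₊₁ = (n − mₖ₊₁²)/dₖ, aₖ₊₁ = ⌊(a₀+mₖ₊₁)/dₖ₊₁⌋:
  k=1: m=12, d=23, a=1
  k=2: m=11, d=2, a=11
  k=3: m=11, d=23, a=1
  k=4: m=12, d=1, a=24
d=1 and a=2a₀=24 at k=4, so the next step gives (m, d) = (12, 23) again — its k=1 value — and the period has length 4.

[12; 1, 11, 1, 24]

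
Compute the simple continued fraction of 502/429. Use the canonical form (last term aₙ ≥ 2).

[1; 5, 1, 7, 9]

502 = 1·429 + 73
429 = 5·73 + 64
73 = 1·64 + 9
64 = 7·9 + 1
9 = 9·1 + 0  (stop)
So 502/429 = [1; 5, 1, 7, 9].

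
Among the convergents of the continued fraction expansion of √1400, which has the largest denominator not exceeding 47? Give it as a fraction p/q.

√1400 = [37; 2, 2, 2, 74, …] (period length 4).
Convergents:
  p_0/q_0 = 37/1
  p_1/q_1 = 75/2
  p_2/q_2 = 187/5
  p_3/q_3 = 449/12
  p_4/q_4 = 33413/893
q_3 = 12 ≤ 47 < 893 = q_4, so the answer is 449/12.

449/12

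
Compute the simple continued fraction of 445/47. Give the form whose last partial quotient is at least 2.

445 = 9·47 + 22
47 = 2·22 + 3
22 = 7·3 + 1
3 = 3·1 + 0  (stop)
So 445/47 = [9; 2, 7, 3].

[9; 2, 7, 3]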